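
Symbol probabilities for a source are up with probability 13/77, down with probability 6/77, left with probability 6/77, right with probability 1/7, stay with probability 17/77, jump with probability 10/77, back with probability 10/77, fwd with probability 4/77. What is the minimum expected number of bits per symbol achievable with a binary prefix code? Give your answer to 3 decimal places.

2.909 bits/symbol

Repeatedly combine the two least-probable nodes; the expected code length is the sum of the merged weights.
merge 4/77 + 6/77 → 10/77
merge 6/77 + 10/77 → 16/77
merge 10/77 + 10/77 → 20/77
merge 1/7 + 13/77 → 24/77
merge 16/77 + 17/77 → 3/7
merge 20/77 + 24/77 → 4/7
merge 3/7 + 4/7 → 1
L = 10/77 + 16/77 + 20/77 + 24/77 + 3/7 + 4/7 + 1 = 32/11 ≈ 2.909 bits/symbol.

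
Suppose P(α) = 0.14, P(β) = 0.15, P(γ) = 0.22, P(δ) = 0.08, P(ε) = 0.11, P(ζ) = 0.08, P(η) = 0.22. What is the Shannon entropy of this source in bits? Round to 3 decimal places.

2.702 bits

H = −Σ pᵢ log₂ pᵢ.
−0.14·log₂(0.14) = 0.3971
−0.15·log₂(0.15) = 0.4105
−0.22·log₂(0.22) = 0.4806
−0.08·log₂(0.08) = 0.2915
−0.11·log₂(0.11) = 0.3503
−0.08·log₂(0.08) = 0.2915
−0.22·log₂(0.22) = 0.4806
Sum ≈ 2.7021 → 2.702 bits.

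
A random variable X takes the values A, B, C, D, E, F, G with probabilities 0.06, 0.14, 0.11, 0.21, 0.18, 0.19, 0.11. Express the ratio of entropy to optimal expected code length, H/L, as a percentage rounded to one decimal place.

Entropy H = −Σ p log₂ p ≈ 2.7146 bits.
Huffman merges: 3/50+11/100→17/100; 11/100+7/50→1/4; 17/100+9/50→7/20; 19/100+21/100→2/5; 1/4+7/20→3/5; 2/5+3/5→1. L = 277/100 ≈ 2.7700.
Efficiency = H/L = 2.7146/2.7700 = 98.0%.

98.0%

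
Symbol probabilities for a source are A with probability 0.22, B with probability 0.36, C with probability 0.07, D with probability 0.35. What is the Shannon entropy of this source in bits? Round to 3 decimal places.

H = −Σ pᵢ log₂ pᵢ.
−0.22·log₂(0.22) = 0.4806
−0.36·log₂(0.36) = 0.5306
−0.07·log₂(0.07) = 0.2686
−0.35·log₂(0.35) = 0.5301
Sum ≈ 1.8098 → 1.810 bits.

1.810 bits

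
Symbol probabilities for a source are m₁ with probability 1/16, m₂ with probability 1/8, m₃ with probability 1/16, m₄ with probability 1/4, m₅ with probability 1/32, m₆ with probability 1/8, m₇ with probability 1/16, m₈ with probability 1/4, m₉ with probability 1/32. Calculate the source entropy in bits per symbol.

2.8125 bits

Each probability is a power of 1/2, so log₂(1/p) is an integer.
H = Σ p·log₂(1/p) = 1/16·4 + 1/8·3 + 1/16·4 + 1/4·2 + 1/32·5 + 1/8·3 + 1/16·4 + 1/4·2 + 1/32·5 = 2.8125 bits.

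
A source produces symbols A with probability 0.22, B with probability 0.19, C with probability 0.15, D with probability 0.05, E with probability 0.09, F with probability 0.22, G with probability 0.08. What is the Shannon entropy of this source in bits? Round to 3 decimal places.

2.647 bits

H = −Σ pᵢ log₂ pᵢ.
−0.22·log₂(0.22) = 0.4806
−0.19·log₂(0.19) = 0.4552
−0.15·log₂(0.15) = 0.4105
−0.05·log₂(0.05) = 0.2161
−0.09·log₂(0.09) = 0.3127
−0.22·log₂(0.22) = 0.4806
−0.08·log₂(0.08) = 0.2915
Sum ≈ 2.6472 → 2.647 bits.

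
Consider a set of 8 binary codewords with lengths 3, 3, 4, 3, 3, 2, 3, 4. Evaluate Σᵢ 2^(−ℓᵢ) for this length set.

With common denominator 2^4 = 16: Σ 2^(−ℓᵢ) = 2/16 + 2/16 + 1/16 + 2/16 + 2/16 + 4/16 + 2/16 + 1/16 = 16/16 = 1.

1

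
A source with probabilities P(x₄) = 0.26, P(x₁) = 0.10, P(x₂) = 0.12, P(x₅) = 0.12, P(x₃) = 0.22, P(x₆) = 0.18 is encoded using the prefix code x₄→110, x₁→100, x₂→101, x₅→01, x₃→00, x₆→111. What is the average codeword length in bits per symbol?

2.66 bits/symbol

L̄ = Σ pᵢ·ℓᵢ = 0.26·3 + 0.10·3 + 0.12·3 + 0.12·2 + 0.22·2 + 0.18·3 = 2.66 bits/symbol.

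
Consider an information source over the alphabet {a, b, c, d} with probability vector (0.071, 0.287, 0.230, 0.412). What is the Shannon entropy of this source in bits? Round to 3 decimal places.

H = −Σ pᵢ log₂ pᵢ.
−0.071·log₂(0.071) = 0.2709
−0.287·log₂(0.287) = 0.5169
−0.230·log₂(0.230) = 0.4877
−0.412·log₂(0.412) = 0.5271
Sum ≈ 1.8025 → 1.803 bits.

1.803 bits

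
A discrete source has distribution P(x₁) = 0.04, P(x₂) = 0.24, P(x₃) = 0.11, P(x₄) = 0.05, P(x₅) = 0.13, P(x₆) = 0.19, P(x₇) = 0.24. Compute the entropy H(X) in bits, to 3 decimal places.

2.578 bits

H = −Σ pᵢ log₂ pᵢ.
−0.04·log₂(0.04) = 0.1858
−0.24·log₂(0.24) = 0.4941
−0.11·log₂(0.11) = 0.3503
−0.05·log₂(0.05) = 0.2161
−0.13·log₂(0.13) = 0.3826
−0.19·log₂(0.19) = 0.4552
−0.24·log₂(0.24) = 0.4941
Sum ≈ 2.5783 → 2.578 bits.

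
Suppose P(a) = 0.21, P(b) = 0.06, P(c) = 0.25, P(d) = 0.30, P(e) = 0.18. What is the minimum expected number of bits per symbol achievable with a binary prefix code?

2.24 bits/symbol

Repeatedly combine the two least-probable nodes; the expected code length is the sum of the merged weights.
merge 3/50 + 9/50 → 6/25
merge 21/100 + 6/25 → 9/20
merge 1/4 + 3/10 → 11/20
merge 9/20 + 11/20 → 1
L = 6/25 + 9/20 + 11/20 + 1 = 56/25 = 2.24 bits/symbol.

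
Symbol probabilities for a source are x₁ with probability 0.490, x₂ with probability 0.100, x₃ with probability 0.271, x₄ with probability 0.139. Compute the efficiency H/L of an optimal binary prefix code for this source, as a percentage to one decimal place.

Entropy H = −Σ p log₂ p ≈ 1.7427 bits.
Huffman merges: 1/10+139/1000→239/1000; 239/1000+271/1000→51/100; 49/100+51/100→1. L = 1749/1000 ≈ 1.7490.
Efficiency = H/L = 1.7427/1.7490 = 99.6%.

99.6%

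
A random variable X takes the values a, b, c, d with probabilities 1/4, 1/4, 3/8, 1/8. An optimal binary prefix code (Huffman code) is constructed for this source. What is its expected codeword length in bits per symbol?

2 bits/symbol

Repeatedly combine the two least-probable nodes; the expected code length is the sum of the merged weights.
merge 1/8 + 1/4 → 3/8
merge 1/4 + 3/8 → 5/8
merge 3/8 + 5/8 → 1
L = 3/8 + 5/8 + 1 = 2 bits/symbol.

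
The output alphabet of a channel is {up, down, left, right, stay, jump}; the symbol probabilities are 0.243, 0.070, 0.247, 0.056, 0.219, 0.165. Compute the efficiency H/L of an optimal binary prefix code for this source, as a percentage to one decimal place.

Entropy H = −Σ p log₂ p ≈ 2.4044 bits.
Huffman merges: 7/125+7/100→63/500; 63/500+33/200→291/1000; 219/1000+243/1000→231/500; 247/1000+291/1000→269/500; 231/500+269/500→1. L = 2417/1000 ≈ 2.4170.
Efficiency = H/L = 2.4044/2.4170 = 99.5%.

99.5%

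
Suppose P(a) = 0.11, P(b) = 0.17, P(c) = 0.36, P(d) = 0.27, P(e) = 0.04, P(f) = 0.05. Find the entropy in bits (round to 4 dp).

H = −Σ pᵢ log₂ pᵢ.
−0.11·log₂(0.11) = 0.3503
−0.17·log₂(0.17) = 0.4346
−0.36·log₂(0.36) = 0.5306
−0.27·log₂(0.27) = 0.5100
−0.04·log₂(0.04) = 0.1858
−0.05·log₂(0.05) = 0.2161
Sum ≈ 2.2274 → 2.2274 bits.

2.2274 bits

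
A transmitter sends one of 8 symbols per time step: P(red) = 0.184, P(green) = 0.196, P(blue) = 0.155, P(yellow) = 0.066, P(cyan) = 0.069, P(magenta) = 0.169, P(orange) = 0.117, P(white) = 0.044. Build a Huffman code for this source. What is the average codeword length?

2.909 bits/symbol

Repeatedly combine the two least-probable nodes; the expected code length is the sum of the merged weights.
merge 11/250 + 33/500 → 11/100
merge 69/1000 + 11/100 → 179/1000
merge 117/1000 + 31/200 → 34/125
merge 169/1000 + 179/1000 → 87/250
merge 23/125 + 49/250 → 19/50
merge 34/125 + 87/250 → 31/50
merge 19/50 + 31/50 → 1
L = 11/100 + 179/1000 + 34/125 + 87/250 + 19/50 + 31/50 + 1 = 2909/1000 = 2.909 bits/symbol.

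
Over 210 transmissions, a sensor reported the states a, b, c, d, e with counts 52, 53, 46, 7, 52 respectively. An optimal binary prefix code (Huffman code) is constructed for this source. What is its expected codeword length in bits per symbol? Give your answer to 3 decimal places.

2.252 bits/symbol

Probabilities are the counts divided by 210.
Repeatedly combine the two least-probable nodes; the expected code length is the sum of the merged weights.
merge 1/30 + 23/105 → 53/210
merge 26/105 + 26/105 → 52/105
merge 53/210 + 53/210 → 53/105
merge 52/105 + 53/105 → 1
L = 53/210 + 52/105 + 53/105 + 1 = 473/210 ≈ 2.252 bits/symbol.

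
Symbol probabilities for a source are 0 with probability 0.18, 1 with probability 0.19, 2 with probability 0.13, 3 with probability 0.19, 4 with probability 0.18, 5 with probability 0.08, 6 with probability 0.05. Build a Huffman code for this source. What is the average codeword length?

Repeatedly combine the two least-probable nodes; the expected code length is the sum of the merged weights.
merge 1/20 + 2/25 → 13/100
merge 13/100 + 13/100 → 13/50
merge 9/50 + 9/50 → 9/25
merge 19/100 + 19/100 → 19/50
merge 13/50 + 9/25 → 31/50
merge 19/50 + 31/50 → 1
L = 13/100 + 13/50 + 9/25 + 19/50 + 31/50 + 1 = 11/4 = 2.75 bits/symbol.

2.75 bits/symbol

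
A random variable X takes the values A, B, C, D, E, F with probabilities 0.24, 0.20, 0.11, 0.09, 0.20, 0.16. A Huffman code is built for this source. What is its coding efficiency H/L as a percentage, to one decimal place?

98.0%

Entropy H = −Σ p log₂ p ≈ 2.5089 bits.
Huffman merges: 9/100+11/100→1/5; 4/25+1/5→9/25; 1/5+1/5→2/5; 6/25+9/25→3/5; 2/5+3/5→1. L = 64/25 ≈ 2.5600.
Efficiency = H/L = 2.5089/2.5600 = 98.0%.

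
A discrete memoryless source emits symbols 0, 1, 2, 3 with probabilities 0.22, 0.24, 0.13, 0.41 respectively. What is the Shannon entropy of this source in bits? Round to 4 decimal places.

H = −Σ pᵢ log₂ pᵢ.
−0.22·log₂(0.22) = 0.4806
−0.24·log₂(0.24) = 0.4941
−0.13·log₂(0.13) = 0.3826
−0.41·log₂(0.41) = 0.5274
Sum ≈ 1.8847 → 1.8847 bits.

1.8847 bits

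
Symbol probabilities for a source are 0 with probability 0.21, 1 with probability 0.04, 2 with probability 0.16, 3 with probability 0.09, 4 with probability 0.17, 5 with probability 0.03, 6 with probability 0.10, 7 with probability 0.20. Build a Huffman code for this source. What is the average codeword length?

Repeatedly combine the two least-probable nodes; the expected code length is the sum of the merged weights.
merge 3/100 + 1/25 → 7/100
merge 7/100 + 9/100 → 4/25
merge 1/10 + 4/25 → 13/50
merge 4/25 + 17/100 → 33/100
merge 1/5 + 21/100 → 41/100
merge 13/50 + 33/100 → 59/100
merge 41/100 + 59/100 → 1
L = 7/100 + 4/25 + 13/50 + 33/100 + 41/100 + 59/100 + 1 = 141/50 = 2.82 bits/symbol.

2.82 bits/symbol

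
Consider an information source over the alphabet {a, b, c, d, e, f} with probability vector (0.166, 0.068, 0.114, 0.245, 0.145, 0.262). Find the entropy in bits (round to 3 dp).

H = −Σ pᵢ log₂ pᵢ.
−0.166·log₂(0.166) = 0.4301
−0.068·log₂(0.068) = 0.2637
−0.114·log₂(0.114) = 0.3571
−0.245·log₂(0.245) = 0.4971
−0.145·log₂(0.145) = 0.4040
−0.262·log₂(0.262) = 0.5063
Sum ≈ 2.4583 → 2.458 bits.

2.458 bits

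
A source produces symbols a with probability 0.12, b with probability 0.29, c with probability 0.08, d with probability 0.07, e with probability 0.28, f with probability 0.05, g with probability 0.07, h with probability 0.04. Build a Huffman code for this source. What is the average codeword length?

2.66 bits/symbol

Repeatedly combine the two least-probable nodes; the expected code length is the sum of the merged weights.
merge 1/25 + 1/20 → 9/100
merge 7/100 + 7/100 → 7/50
merge 2/25 + 9/100 → 17/100
merge 3/25 + 7/50 → 13/50
merge 17/100 + 13/50 → 43/100
merge 7/25 + 29/100 → 57/100
merge 43/100 + 57/100 → 1
L = 9/100 + 7/50 + 17/100 + 13/50 + 43/100 + 57/100 + 1 = 133/50 = 2.66 bits/symbol.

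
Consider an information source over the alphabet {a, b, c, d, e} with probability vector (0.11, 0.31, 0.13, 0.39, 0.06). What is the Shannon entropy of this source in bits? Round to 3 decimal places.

2.030 bits

H = −Σ pᵢ log₂ pᵢ.
−0.11·log₂(0.11) = 0.3503
−0.31·log₂(0.31) = 0.5238
−0.13·log₂(0.13) = 0.3826
−0.39·log₂(0.39) = 0.5298
−0.06·log₂(0.06) = 0.2435
Sum ≈ 2.0301 → 2.030 bits.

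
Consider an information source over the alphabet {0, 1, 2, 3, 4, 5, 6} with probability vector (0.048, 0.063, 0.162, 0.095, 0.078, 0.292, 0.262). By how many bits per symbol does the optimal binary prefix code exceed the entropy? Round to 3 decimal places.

Entropy H = −Σ p log₂ p ≈ 2.5215 bits.
Huffman merges: 6/125+63/1000→111/1000; 39/500+19/200→173/1000; 111/1000+81/500→273/1000; 173/1000+131/500→87/200; 273/1000+73/250→113/200; 87/200+113/200→1. L = 2557/1000 ≈ 2.5570.
L − H = 2.5570 − 2.5215 = 0.036 bits.

0.036 bits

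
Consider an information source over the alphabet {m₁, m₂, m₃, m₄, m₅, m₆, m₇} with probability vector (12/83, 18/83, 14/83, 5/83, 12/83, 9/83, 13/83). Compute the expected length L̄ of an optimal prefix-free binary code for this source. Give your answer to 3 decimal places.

Repeatedly combine the two least-probable nodes; the expected code length is the sum of the merged weights.
merge 5/83 + 9/83 → 14/83
merge 12/83 + 12/83 → 24/83
merge 13/83 + 14/83 → 27/83
merge 14/83 + 18/83 → 32/83
merge 24/83 + 27/83 → 51/83
merge 32/83 + 51/83 → 1
L = 14/83 + 24/83 + 27/83 + 32/83 + 51/83 + 1 = 231/83 ≈ 2.783 bits/symbol.

2.783 bits/symbol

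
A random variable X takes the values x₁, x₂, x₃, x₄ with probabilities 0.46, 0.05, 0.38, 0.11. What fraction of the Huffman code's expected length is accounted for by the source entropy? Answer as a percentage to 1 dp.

Entropy H = −Σ p log₂ p ≈ 1.6122 bits.
Huffman merges: 1/20+11/100→4/25; 4/25+19/50→27/50; 23/50+27/50→1. L = 17/10 ≈ 1.7000.
Efficiency = H/L = 1.6122/1.7000 = 94.8%.

94.8%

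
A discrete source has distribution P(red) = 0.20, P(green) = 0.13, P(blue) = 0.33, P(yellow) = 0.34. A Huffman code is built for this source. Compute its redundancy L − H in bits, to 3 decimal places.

Entropy H = −Σ p log₂ p ≈ 1.9040 bits.
Huffman merges: 13/100+1/5→33/100; 33/100+33/100→33/50; 17/50+33/50→1. L = 199/100 ≈ 1.9900.
L − H = 1.9900 − 1.9040 = 0.086 bits.

0.086 bits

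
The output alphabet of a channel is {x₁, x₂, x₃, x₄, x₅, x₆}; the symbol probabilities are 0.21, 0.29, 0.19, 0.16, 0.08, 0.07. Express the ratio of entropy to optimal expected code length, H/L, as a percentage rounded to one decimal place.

98.7%

Entropy H = −Σ p log₂ p ≈ 2.4290 bits.
Huffman merges: 7/100+2/25→3/20; 3/20+4/25→31/100; 19/100+21/100→2/5; 29/100+31/100→3/5; 2/5+3/5→1. L = 123/50 ≈ 2.4600.
Efficiency = H/L = 2.4290/2.4600 = 98.7%.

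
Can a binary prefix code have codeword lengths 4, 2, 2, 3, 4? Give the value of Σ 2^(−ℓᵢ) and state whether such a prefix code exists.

0.75; yes

With common denominator 2^4 = 16: Σ 2^(−ℓᵢ) = 1/16 + 4/16 + 4/16 + 2/16 + 1/16 = 12/16 = 0.75.
Kraft's inequality requires Σ ≤ 1; here Σ = 0.75 ≤ 1, so such a prefix code exists.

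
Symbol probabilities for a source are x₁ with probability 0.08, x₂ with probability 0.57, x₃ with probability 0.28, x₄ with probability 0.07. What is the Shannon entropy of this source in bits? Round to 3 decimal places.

1.537 bits

H = −Σ pᵢ log₂ pᵢ.
−0.08·log₂(0.08) = 0.2915
−0.57·log₂(0.57) = 0.4623
−0.28·log₂(0.28) = 0.5142
−0.07·log₂(0.07) = 0.2686
Sum ≈ 1.5365 → 1.537 bits.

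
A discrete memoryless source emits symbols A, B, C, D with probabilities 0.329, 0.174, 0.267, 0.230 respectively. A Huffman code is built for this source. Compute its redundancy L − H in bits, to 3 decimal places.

0.037 bits

Entropy H = −Σ p log₂ p ≈ 1.9630 bits.
Huffman merges: 87/500+23/100→101/250; 267/1000+329/1000→149/250; 101/250+149/250→1. L = 2 ≈ 2.0000.
L − H = 2.0000 − 1.9630 = 0.037 bits.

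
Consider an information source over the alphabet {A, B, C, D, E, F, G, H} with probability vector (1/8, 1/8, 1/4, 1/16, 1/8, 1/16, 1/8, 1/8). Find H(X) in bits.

Each probability is a power of 1/2, so log₂(1/p) is an integer.
H = Σ p·log₂(1/p) = 1/8·3 + 1/8·3 + 1/4·2 + 1/16·4 + 1/8·3 + 1/16·4 + 1/8·3 + 1/8·3 = 2.875 bits.

2.875 bits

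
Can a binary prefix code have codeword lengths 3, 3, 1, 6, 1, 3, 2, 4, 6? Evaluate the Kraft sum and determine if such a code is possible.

1.71875; no

With common denominator 2^6 = 64: Σ 2^(−ℓᵢ) = 8/64 + 8/64 + 32/64 + 1/64 + 32/64 + 8/64 + 16/64 + 4/64 + 1/64 = 110/64 = 1.71875.
Kraft's inequality requires Σ ≤ 1; here Σ = 1.71875 > 1, so no such prefix code exists.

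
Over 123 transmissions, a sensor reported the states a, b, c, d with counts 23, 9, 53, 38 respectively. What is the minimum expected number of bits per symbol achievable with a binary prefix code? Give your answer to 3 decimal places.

1.829 bits/symbol

Probabilities are the counts divided by 123.
Repeatedly combine the two least-probable nodes; the expected code length is the sum of the merged weights.
merge 3/41 + 23/123 → 32/123
merge 32/123 + 38/123 → 70/123
merge 53/123 + 70/123 → 1
L = 32/123 + 70/123 + 1 = 75/41 ≈ 1.829 bits/symbol.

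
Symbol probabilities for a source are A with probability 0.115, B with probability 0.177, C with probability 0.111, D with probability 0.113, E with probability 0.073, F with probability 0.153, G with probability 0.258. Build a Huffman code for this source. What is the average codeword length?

2.742 bits/symbol

Repeatedly combine the two least-probable nodes; the expected code length is the sum of the merged weights.
merge 73/1000 + 111/1000 → 23/125
merge 113/1000 + 23/200 → 57/250
merge 153/1000 + 177/1000 → 33/100
merge 23/125 + 57/250 → 103/250
merge 129/500 + 33/100 → 147/250
merge 103/250 + 147/250 → 1
L = 23/125 + 57/250 + 33/100 + 103/250 + 147/250 + 1 = 1371/500 = 2.742 bits/symbol.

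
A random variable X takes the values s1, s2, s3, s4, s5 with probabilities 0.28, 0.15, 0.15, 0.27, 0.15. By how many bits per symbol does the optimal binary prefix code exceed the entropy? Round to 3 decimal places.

0.044 bits

Entropy H = −Σ p log₂ p ≈ 2.2559 bits.
Huffman merges: 3/20+3/20→3/10; 3/20+27/100→21/50; 7/25+3/10→29/50; 21/50+29/50→1. L = 23/10 ≈ 2.3000.
L − H = 2.3000 − 2.2559 = 0.044 bits.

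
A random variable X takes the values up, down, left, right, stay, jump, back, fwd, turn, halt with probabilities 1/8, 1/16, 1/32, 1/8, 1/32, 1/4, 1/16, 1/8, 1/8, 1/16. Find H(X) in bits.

3.0625 bits

Each probability is a power of 1/2, so log₂(1/p) is an integer.
H = Σ p·log₂(1/p) = 1/8·3 + 1/16·4 + 1/32·5 + 1/8·3 + 1/32·5 + 1/4·2 + 1/16·4 + 1/8·3 + 1/8·3 + 1/16·4 = 3.0625 bits.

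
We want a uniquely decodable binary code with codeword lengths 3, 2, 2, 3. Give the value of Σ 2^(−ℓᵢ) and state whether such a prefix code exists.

With common denominator 2^3 = 8: Σ 2^(−ℓᵢ) = 1/8 + 2/8 + 2/8 + 1/8 = 6/8 = 0.75.
Kraft's inequality requires Σ ≤ 1; here Σ = 0.75 ≤ 1, so such a prefix code exists.

0.75; yes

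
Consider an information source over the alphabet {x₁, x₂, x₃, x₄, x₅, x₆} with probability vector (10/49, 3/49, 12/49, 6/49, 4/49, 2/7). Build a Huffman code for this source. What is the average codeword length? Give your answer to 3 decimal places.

Repeatedly combine the two least-probable nodes; the expected code length is the sum of the merged weights.
merge 3/49 + 4/49 → 1/7
merge 6/49 + 1/7 → 13/49
merge 10/49 + 12/49 → 22/49
merge 13/49 + 2/7 → 27/49
merge 22/49 + 27/49 → 1
L = 1/7 + 13/49 + 22/49 + 27/49 + 1 = 118/49 ≈ 2.408 bits/symbol.

2.408 bits/symbol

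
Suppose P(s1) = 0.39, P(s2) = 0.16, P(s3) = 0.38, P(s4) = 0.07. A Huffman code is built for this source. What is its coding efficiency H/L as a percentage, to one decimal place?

95.2%

Entropy H = −Σ p log₂ p ≈ 1.7518 bits.
Huffman merges: 7/100+4/25→23/100; 23/100+19/50→61/100; 39/100+61/100→1. L = 46/25 ≈ 1.8400.
Efficiency = H/L = 1.7518/1.8400 = 95.2%.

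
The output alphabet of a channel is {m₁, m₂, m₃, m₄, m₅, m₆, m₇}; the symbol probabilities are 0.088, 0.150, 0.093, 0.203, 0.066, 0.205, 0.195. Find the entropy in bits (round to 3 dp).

H = −Σ pᵢ log₂ pᵢ.
−0.088·log₂(0.088) = 0.3086
−0.150·log₂(0.150) = 0.4105
−0.093·log₂(0.093) = 0.3187
−0.203·log₂(0.203) = 0.4670
−0.066·log₂(0.066) = 0.2588
−0.205·log₂(0.205) = 0.4687
−0.195·log₂(0.195) = 0.4599
Sum ≈ 2.6922 → 2.692 bits.

2.692 bits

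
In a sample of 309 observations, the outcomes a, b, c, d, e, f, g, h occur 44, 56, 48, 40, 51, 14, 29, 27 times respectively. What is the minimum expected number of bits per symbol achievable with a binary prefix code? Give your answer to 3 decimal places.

Probabilities are the counts divided by 309.
Repeatedly combine the two least-probable nodes; the expected code length is the sum of the merged weights.
merge 14/309 + 9/103 → 41/309
merge 29/309 + 40/309 → 23/103
merge 41/309 + 44/309 → 85/309
merge 16/103 + 17/103 → 33/103
merge 56/309 + 23/103 → 125/309
merge 85/309 + 33/103 → 184/309
merge 125/309 + 184/309 → 1
L = 41/309 + 23/103 + 85/309 + 33/103 + 125/309 + 184/309 + 1 = 304/103 ≈ 2.951 bits/symbol.

2.951 bits/symbol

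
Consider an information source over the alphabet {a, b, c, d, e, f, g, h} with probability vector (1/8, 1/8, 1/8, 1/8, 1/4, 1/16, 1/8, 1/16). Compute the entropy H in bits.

Each probability is a power of 1/2, so log₂(1/p) is an integer.
H = Σ p·log₂(1/p) = 1/8·3 + 1/8·3 + 1/8·3 + 1/8·3 + 1/4·2 + 1/16·4 + 1/8·3 + 1/16·4 = 2.875 bits.

2.875 bits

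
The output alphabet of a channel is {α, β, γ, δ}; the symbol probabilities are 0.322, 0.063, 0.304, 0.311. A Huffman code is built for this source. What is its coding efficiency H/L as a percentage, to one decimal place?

91.2%

Entropy H = −Σ p log₂ p ≈ 1.8240 bits.
Huffman merges: 63/1000+38/125→367/1000; 311/1000+161/500→633/1000; 367/1000+633/1000→1. L = 2 ≈ 2.0000.
Efficiency = H/L = 1.8240/2.0000 = 91.2%.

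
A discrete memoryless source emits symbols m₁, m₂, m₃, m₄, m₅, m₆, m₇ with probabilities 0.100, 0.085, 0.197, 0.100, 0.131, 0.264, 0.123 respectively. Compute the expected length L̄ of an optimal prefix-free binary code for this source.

Repeatedly combine the two least-probable nodes; the expected code length is the sum of the merged weights.
merge 17/200 + 1/10 → 37/200
merge 1/10 + 123/1000 → 223/1000
merge 131/1000 + 37/200 → 79/250
merge 197/1000 + 223/1000 → 21/50
merge 33/125 + 79/250 → 29/50
merge 21/50 + 29/50 → 1
L = 37/200 + 223/1000 + 79/250 + 21/50 + 29/50 + 1 = 681/250 = 2.724 bits/symbol.

2.724 bits/symbol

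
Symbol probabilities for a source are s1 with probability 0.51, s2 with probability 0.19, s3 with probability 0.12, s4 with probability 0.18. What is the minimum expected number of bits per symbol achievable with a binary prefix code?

Repeatedly combine the two least-probable nodes; the expected code length is the sum of the merged weights.
merge 3/25 + 9/50 → 3/10
merge 19/100 + 3/10 → 49/100
merge 49/100 + 51/100 → 1
L = 3/10 + 49/100 + 1 = 179/100 = 1.79 bits/symbol.

1.79 bits/symbol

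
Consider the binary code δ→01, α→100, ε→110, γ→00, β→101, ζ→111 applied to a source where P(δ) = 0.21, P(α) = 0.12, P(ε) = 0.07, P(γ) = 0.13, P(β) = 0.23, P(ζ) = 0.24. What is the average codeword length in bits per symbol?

L̄ = Σ pᵢ·ℓᵢ = 0.21·2 + 0.12·3 + 0.07·3 + 0.13·2 + 0.23·3 + 0.24·3 = 2.66 bits/symbol.

2.66 bits/symbol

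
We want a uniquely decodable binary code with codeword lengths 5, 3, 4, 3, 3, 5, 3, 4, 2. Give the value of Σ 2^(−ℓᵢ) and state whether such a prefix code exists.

0.9375; yes

With common denominator 2^5 = 32: Σ 2^(−ℓᵢ) = 1/32 + 4/32 + 2/32 + 4/32 + 4/32 + 1/32 + 4/32 + 2/32 + 8/32 = 30/32 = 0.9375.
Kraft's inequality requires Σ ≤ 1; here Σ = 0.9375 ≤ 1, so such a prefix code exists.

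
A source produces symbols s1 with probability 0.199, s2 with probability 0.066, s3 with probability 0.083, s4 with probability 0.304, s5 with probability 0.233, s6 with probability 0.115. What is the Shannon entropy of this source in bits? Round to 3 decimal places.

H = −Σ pᵢ log₂ pᵢ.
−0.199·log₂(0.199) = 0.4635
−0.066·log₂(0.066) = 0.2588
−0.083·log₂(0.083) = 0.2980
−0.304·log₂(0.304) = 0.5222
−0.233·log₂(0.233) = 0.4897
−0.115·log₂(0.115) = 0.3588
Sum ≈ 2.3911 → 2.391 bits.

2.391 bits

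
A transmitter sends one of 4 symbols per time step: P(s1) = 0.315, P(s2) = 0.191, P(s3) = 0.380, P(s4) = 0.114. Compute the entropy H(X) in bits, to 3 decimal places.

H = −Σ pᵢ log₂ pᵢ.
−0.315·log₂(0.315) = 0.5250
−0.191·log₂(0.191) = 0.4562
−0.380·log₂(0.380) = 0.5305
−0.114·log₂(0.114) = 0.3571
Sum ≈ 1.8688 → 1.869 bits.

1.869 bits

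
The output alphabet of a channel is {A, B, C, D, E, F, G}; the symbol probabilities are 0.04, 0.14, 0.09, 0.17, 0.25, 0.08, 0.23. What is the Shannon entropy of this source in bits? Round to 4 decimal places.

2.6093 bits

H = −Σ pᵢ log₂ pᵢ.
−0.04·log₂(0.04) = 0.1858
−0.14·log₂(0.14) = 0.3971
−0.09·log₂(0.09) = 0.3127
−0.17·log₂(0.17) = 0.4346
−0.25·log₂(0.25) = 0.5000
−0.08·log₂(0.08) = 0.2915
−0.23·log₂(0.23) = 0.4877
Sum ≈ 2.6093 → 2.6093 bits.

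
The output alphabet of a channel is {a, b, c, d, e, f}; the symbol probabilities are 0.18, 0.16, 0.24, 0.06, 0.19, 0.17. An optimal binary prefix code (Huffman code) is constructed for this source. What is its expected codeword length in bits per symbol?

Repeatedly combine the two least-probable nodes; the expected code length is the sum of the merged weights.
merge 3/50 + 4/25 → 11/50
merge 17/100 + 9/50 → 7/20
merge 19/100 + 11/50 → 41/100
merge 6/25 + 7/20 → 59/100
merge 41/100 + 59/100 → 1
L = 11/50 + 7/20 + 41/100 + 59/100 + 1 = 257/100 = 2.57 bits/symbol.

2.57 bits/symbol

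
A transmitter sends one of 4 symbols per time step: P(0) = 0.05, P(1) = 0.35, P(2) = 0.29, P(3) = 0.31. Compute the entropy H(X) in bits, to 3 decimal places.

1.788 bits

H = −Σ pᵢ log₂ pᵢ.
−0.05·log₂(0.05) = 0.2161
−0.35·log₂(0.35) = 0.5301
−0.29·log₂(0.29) = 0.5179
−0.31·log₂(0.31) = 0.5238
Sum ≈ 1.7879 → 1.788 bits.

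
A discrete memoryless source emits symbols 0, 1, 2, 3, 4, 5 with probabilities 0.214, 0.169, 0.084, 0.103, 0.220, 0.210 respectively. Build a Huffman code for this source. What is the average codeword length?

Repeatedly combine the two least-probable nodes; the expected code length is the sum of the merged weights.
merge 21/250 + 103/1000 → 187/1000
merge 169/1000 + 187/1000 → 89/250
merge 21/100 + 107/500 → 53/125
merge 11/50 + 89/250 → 72/125
merge 53/125 + 72/125 → 1
L = 187/1000 + 89/250 + 53/125 + 72/125 + 1 = 2543/1000 = 2.543 bits/symbol.

2.543 bits/symbol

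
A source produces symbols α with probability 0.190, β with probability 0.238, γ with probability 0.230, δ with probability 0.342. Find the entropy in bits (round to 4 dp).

1.9652 bits

H = −Σ pᵢ log₂ pᵢ.
−0.190·log₂(0.190) = 0.4552
−0.238·log₂(0.238) = 0.4929
−0.230·log₂(0.230) = 0.4877
−0.342·log₂(0.342) = 0.5294
Sum ≈ 1.9652 → 1.9652 bits.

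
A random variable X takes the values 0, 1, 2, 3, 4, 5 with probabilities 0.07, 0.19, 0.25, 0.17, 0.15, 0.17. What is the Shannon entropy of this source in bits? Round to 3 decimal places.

2.504 bits

H = −Σ pᵢ log₂ pᵢ.
−0.07·log₂(0.07) = 0.2686
−0.19·log₂(0.19) = 0.4552
−0.25·log₂(0.25) = 0.5000
−0.17·log₂(0.17) = 0.4346
−0.15·log₂(0.15) = 0.4105
−0.17·log₂(0.17) = 0.4346
Sum ≈ 2.5035 → 2.504 bits.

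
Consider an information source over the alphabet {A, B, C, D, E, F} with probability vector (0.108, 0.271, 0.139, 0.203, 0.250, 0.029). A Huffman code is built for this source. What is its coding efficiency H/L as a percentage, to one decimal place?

98.1%

Entropy H = −Σ p log₂ p ≈ 2.3681 bits.
Huffman merges: 29/1000+27/250→137/1000; 137/1000+139/1000→69/250; 203/1000+1/4→453/1000; 271/1000+69/250→547/1000; 453/1000+547/1000→1. L = 2413/1000 ≈ 2.4130.
Efficiency = H/L = 2.3681/2.4130 = 98.1%.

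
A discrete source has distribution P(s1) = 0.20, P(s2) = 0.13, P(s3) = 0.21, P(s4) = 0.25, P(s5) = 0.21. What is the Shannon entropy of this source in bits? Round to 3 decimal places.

2.293 bits

H = −Σ pᵢ log₂ pᵢ.
−0.20·log₂(0.20) = 0.4644
−0.13·log₂(0.13) = 0.3826
−0.21·log₂(0.21) = 0.4728
−0.25·log₂(0.25) = 0.5000
−0.21·log₂(0.21) = 0.4728
Sum ≈ 2.2927 → 2.293 bits.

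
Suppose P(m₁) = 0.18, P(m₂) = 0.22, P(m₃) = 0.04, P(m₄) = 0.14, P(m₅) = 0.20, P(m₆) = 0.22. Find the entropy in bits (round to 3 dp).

2.454 bits

H = −Σ pᵢ log₂ pᵢ.
−0.18·log₂(0.18) = 0.4453
−0.22·log₂(0.22) = 0.4806
−0.04·log₂(0.04) = 0.1858
−0.14·log₂(0.14) = 0.3971
−0.20·log₂(0.20) = 0.4644
−0.22·log₂(0.22) = 0.4806
Sum ≈ 2.4537 → 2.454 bits.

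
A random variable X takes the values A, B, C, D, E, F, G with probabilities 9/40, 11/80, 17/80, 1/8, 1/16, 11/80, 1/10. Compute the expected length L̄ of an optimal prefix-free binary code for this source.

Repeatedly combine the two least-probable nodes; the expected code length is the sum of the merged weights.
merge 1/16 + 1/10 → 13/80
merge 1/8 + 11/80 → 21/80
merge 11/80 + 13/80 → 3/10
merge 17/80 + 9/40 → 7/16
merge 21/80 + 3/10 → 9/16
merge 7/16 + 9/16 → 1
L = 13/80 + 21/80 + 3/10 + 7/16 + 9/16 + 1 = 109/40 = 2.725 bits/symbol.

2.725 bits/symbol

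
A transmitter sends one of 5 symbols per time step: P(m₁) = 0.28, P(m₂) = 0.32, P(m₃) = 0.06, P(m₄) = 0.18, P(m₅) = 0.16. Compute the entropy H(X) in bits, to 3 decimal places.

2.152 bits

H = −Σ pᵢ log₂ pᵢ.
−0.28·log₂(0.28) = 0.5142
−0.32·log₂(0.32) = 0.5260
−0.06·log₂(0.06) = 0.2435
−0.18·log₂(0.18) = 0.4453
−0.16·log₂(0.16) = 0.4230
Sum ≈ 2.1521 → 2.152 bits.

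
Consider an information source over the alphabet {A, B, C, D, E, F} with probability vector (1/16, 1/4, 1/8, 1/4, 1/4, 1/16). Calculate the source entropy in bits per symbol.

Each probability is a power of 1/2, so log₂(1/p) is an integer.
H = Σ p·log₂(1/p) = 1/16·4 + 1/4·2 + 1/8·3 + 1/4·2 + 1/4·2 + 1/16·4 = 2.375 bits.

2.375 bits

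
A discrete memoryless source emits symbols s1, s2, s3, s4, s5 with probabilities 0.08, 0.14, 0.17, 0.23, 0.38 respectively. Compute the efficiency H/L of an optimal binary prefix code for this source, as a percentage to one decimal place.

Entropy H = −Σ p log₂ p ≈ 2.1413 bits.
Huffman merges: 2/25+7/50→11/50; 17/100+11/50→39/100; 23/100+19/50→61/100; 39/100+61/100→1. L = 111/50 ≈ 2.2200.
Efficiency = H/L = 2.1413/2.2200 = 96.5%.

96.5%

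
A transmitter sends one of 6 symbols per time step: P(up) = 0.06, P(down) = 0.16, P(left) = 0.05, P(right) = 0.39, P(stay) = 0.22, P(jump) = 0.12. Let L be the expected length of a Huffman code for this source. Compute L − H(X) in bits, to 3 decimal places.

0.070 bits

Entropy H = −Σ p log₂ p ≈ 2.2601 bits.
Huffman merges: 1/20+3/50→11/100; 11/100+3/25→23/100; 4/25+11/50→19/50; 23/100+19/50→61/100; 39/100+61/100→1. L = 233/100 ≈ 2.3300.
L − H = 2.3300 − 2.2601 = 0.070 bits.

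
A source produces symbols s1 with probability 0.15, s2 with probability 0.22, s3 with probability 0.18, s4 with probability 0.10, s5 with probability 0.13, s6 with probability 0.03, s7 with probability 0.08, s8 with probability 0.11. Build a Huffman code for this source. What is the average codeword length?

Repeatedly combine the two least-probable nodes; the expected code length is the sum of the merged weights.
merge 3/100 + 2/25 → 11/100
merge 1/10 + 11/100 → 21/100
merge 11/100 + 13/100 → 6/25
merge 3/20 + 9/50 → 33/100
merge 21/100 + 11/50 → 43/100
merge 6/25 + 33/100 → 57/100
merge 43/100 + 57/100 → 1
L = 11/100 + 21/100 + 6/25 + 33/100 + 43/100 + 57/100 + 1 = 289/100 = 2.89 bits/symbol.

2.89 bits/symbol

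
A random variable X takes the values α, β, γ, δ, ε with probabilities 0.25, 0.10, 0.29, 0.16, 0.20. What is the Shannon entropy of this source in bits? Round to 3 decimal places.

H = −Σ pᵢ log₂ pᵢ.
−0.25·log₂(0.25) = 0.5000
−0.10·log₂(0.10) = 0.3322
−0.29·log₂(0.29) = 0.5179
−0.16·log₂(0.16) = 0.4230
−0.20·log₂(0.20) = 0.4644
Sum ≈ 2.2375 → 2.237 bits.

2.237 bits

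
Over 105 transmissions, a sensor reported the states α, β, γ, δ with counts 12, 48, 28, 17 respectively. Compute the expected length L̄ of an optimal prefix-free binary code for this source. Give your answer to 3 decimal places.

1.819 bits/symbol

Probabilities are the counts divided by 105.
Repeatedly combine the two least-probable nodes; the expected code length is the sum of the merged weights.
merge 4/35 + 17/105 → 29/105
merge 4/15 + 29/105 → 19/35
merge 16/35 + 19/35 → 1
L = 29/105 + 19/35 + 1 = 191/105 ≈ 1.819 bits/symbol.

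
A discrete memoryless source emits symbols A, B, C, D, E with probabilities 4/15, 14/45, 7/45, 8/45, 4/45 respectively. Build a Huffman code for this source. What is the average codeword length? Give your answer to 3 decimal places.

Repeatedly combine the two least-probable nodes; the expected code length is the sum of the merged weights.
merge 4/45 + 7/45 → 11/45
merge 8/45 + 11/45 → 19/45
merge 4/15 + 14/45 → 26/45
merge 19/45 + 26/45 → 1
L = 11/45 + 19/45 + 26/45 + 1 = 101/45 ≈ 2.244 bits/symbol.

2.244 bits/symbol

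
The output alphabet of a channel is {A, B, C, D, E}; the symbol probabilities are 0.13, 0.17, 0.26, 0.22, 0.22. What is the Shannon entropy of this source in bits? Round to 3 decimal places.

2.284 bits

H = −Σ pᵢ log₂ pᵢ.
−0.13·log₂(0.13) = 0.3826
−0.17·log₂(0.17) = 0.4346
−0.26·log₂(0.26) = 0.5053
−0.22·log₂(0.22) = 0.4806
−0.22·log₂(0.22) = 0.4806
Sum ≈ 2.2837 → 2.284 bits.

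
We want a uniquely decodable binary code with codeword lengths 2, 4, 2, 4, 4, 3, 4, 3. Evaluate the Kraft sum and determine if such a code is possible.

1; yes

With common denominator 2^4 = 16: Σ 2^(−ℓᵢ) = 4/16 + 1/16 + 4/16 + 1/16 + 1/16 + 2/16 + 1/16 + 2/16 = 16/16 = 1.
Kraft's inequality requires Σ ≤ 1; here Σ = 1 ≤ 1, so such a prefix code exists.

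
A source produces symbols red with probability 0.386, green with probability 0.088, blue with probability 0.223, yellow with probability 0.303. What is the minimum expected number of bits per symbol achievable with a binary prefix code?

Repeatedly combine the two least-probable nodes; the expected code length is the sum of the merged weights.
merge 11/125 + 223/1000 → 311/1000
merge 303/1000 + 311/1000 → 307/500
merge 193/500 + 307/500 → 1
L = 311/1000 + 307/500 + 1 = 77/40 = 1.925 bits/symbol.

1.925 bits/symbol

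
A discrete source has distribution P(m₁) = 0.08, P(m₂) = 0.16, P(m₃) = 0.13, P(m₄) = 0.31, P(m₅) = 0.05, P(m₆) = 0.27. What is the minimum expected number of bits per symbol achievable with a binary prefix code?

Repeatedly combine the two least-probable nodes; the expected code length is the sum of the merged weights.
merge 1/20 + 2/25 → 13/100
merge 13/100 + 13/100 → 13/50
merge 4/25 + 13/50 → 21/50
merge 27/100 + 31/100 → 29/50
merge 21/50 + 29/50 → 1
L = 13/100 + 13/50 + 21/50 + 29/50 + 1 = 239/100 = 2.39 bits/symbol.

2.39 bits/symbol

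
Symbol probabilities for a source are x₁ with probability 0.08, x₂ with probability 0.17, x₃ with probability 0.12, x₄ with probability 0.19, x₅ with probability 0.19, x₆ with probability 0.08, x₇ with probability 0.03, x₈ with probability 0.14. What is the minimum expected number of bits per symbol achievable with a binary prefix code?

Repeatedly combine the two least-probable nodes; the expected code length is the sum of the merged weights.
merge 3/100 + 2/25 → 11/100
merge 2/25 + 11/100 → 19/100
merge 3/25 + 7/50 → 13/50
merge 17/100 + 19/100 → 9/25
merge 19/100 + 19/100 → 19/50
merge 13/50 + 9/25 → 31/50
merge 19/50 + 31/50 → 1
L = 11/100 + 19/100 + 13/50 + 9/25 + 19/50 + 31/50 + 1 = 73/25 = 2.92 bits/symbol.

2.92 bits/symbol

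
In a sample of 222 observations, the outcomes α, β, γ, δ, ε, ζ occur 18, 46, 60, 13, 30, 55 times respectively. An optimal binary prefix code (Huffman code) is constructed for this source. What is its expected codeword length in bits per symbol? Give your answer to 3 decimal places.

2.414 bits/symbol

Probabilities are the counts divided by 222.
Repeatedly combine the two least-probable nodes; the expected code length is the sum of the merged weights.
merge 13/222 + 3/37 → 31/222
merge 5/37 + 31/222 → 61/222
merge 23/111 + 55/222 → 101/222
merge 10/37 + 61/222 → 121/222
merge 101/222 + 121/222 → 1
L = 31/222 + 61/222 + 101/222 + 121/222 + 1 = 268/111 ≈ 2.414 bits/symbol.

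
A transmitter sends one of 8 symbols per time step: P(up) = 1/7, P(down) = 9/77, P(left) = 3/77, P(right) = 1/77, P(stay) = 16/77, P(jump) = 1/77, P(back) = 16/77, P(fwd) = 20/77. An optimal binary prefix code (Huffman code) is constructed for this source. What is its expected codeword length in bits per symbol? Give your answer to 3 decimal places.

Repeatedly combine the two least-probable nodes; the expected code length is the sum of the merged weights.
merge 1/77 + 1/77 → 2/77
merge 2/77 + 3/77 → 5/77
merge 5/77 + 9/77 → 2/11
merge 1/7 + 2/11 → 25/77
merge 16/77 + 16/77 → 32/77
merge 20/77 + 25/77 → 45/77
merge 32/77 + 45/77 → 1
L = 2/77 + 5/77 + 2/11 + 25/77 + 32/77 + 45/77 + 1 = 200/77 ≈ 2.597 bits/symbol.

2.597 bits/symbol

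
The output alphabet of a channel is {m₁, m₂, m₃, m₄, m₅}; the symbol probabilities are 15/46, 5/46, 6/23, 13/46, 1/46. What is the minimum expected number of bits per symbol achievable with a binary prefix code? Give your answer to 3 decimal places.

Repeatedly combine the two least-probable nodes; the expected code length is the sum of the merged weights.
merge 1/46 + 5/46 → 3/23
merge 3/23 + 6/23 → 9/23
merge 13/46 + 15/46 → 14/23
merge 9/23 + 14/23 → 1
L = 3/23 + 9/23 + 14/23 + 1 = 49/23 ≈ 2.130 bits/symbol.

2.130 bits/symbol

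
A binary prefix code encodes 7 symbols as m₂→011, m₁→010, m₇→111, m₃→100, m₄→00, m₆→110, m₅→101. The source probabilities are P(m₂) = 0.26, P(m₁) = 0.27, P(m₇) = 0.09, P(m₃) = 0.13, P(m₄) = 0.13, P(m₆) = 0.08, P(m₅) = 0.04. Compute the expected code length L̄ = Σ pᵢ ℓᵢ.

L̄ = Σ pᵢ·ℓᵢ = 0.26·3 + 0.27·3 + 0.09·3 + 0.13·3 + 0.13·2 + 0.08·3 + 0.04·3 = 2.87 bits/symbol.

2.87 bits/symbol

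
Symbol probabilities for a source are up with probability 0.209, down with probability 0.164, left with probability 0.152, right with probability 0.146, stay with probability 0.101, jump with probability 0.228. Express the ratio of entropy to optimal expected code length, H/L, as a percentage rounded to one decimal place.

99.0%

Entropy H = −Σ p log₂ p ≈ 2.5385 bits.
Huffman merges: 101/1000+73/500→247/1000; 19/125+41/250→79/250; 209/1000+57/250→437/1000; 247/1000+79/250→563/1000; 437/1000+563/1000→1. L = 2563/1000 ≈ 2.5630.
Efficiency = H/L = 2.5385/2.5630 = 99.0%.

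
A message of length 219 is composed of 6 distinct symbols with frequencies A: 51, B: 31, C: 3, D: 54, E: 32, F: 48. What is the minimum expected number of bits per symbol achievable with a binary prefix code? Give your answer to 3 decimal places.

Probabilities are the counts divided by 219.
Repeatedly combine the two least-probable nodes; the expected code length is the sum of the merged weights.
merge 1/73 + 31/219 → 34/219
merge 32/219 + 34/219 → 22/73
merge 16/73 + 17/73 → 33/73
merge 18/73 + 22/73 → 40/73
merge 33/73 + 40/73 → 1
L = 34/219 + 22/73 + 33/73 + 40/73 + 1 = 538/219 ≈ 2.457 bits/symbol.

2.457 bits/symbol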